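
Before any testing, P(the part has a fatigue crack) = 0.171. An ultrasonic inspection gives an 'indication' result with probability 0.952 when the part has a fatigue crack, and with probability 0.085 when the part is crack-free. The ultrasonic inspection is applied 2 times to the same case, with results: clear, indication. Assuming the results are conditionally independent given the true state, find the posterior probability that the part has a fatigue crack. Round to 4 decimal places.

With H the event that the part has a fatigue crack, the joint likelihood of the observed sequence is P(data|H) = 0.048·0.952 = 0.045696 and P(data|¬H) = 0.915·0.085 = 0.077775.
Bayes: P(H|data) = 0.171·0.045696 / (0.171·0.045696 + 0.829·0.077775) = 0.0078140/0.072289 = 0.1081.

Posterior P(H) ≈ 0.1081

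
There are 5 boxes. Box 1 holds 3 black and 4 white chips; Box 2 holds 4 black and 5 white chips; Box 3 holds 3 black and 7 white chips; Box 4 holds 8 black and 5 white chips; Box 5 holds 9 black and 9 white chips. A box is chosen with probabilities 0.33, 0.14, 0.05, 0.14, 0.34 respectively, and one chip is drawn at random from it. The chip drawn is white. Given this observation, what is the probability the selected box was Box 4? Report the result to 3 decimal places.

Tabulate prior·likelihood by source: [1] prior 0.33, lik 0.5714, product 0.1886; [2] prior 0.14, lik 0.5556, product 0.07778; [3] prior 0.05, lik 0.7, product 0.03500; [4] prior 0.14, lik 0.3846, product 0.05385; [5] prior 0.34, lik 0.5, product 0.1700.
Normalizing constant = 0.52520; the posterior for Box 4 is its product over the sum, 0.05385/0.52520 = 0.103.

Posterior probability ≈ 0.103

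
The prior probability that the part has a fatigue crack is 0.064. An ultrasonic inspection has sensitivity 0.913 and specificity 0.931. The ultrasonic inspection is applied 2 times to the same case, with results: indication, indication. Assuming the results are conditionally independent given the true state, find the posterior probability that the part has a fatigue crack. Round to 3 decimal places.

Let H be the event that the part has a fatigue crack; start with P(H) = 0.064. P('indication'|H) = 0.913, P('indication'|¬H) = 0.069.
Update on result 1 ('indication'): P(H) ← 0.913·0.0640 / (0.913·0.0640 + 0.069·0.9360) = 0.058432/0.12302 = 0.4750.
Update on result 2 ('indication'): P(H) ← 0.913·0.4750 / (0.913·0.4750 + 0.069·0.5250) = 0.43367/0.46990 = 0.9229.

Posterior P(H) ≈ 0.923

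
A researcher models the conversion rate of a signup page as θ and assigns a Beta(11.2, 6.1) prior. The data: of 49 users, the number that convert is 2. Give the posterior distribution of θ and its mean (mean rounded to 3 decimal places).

Posterior: Beta(13.2, 53.1); mean ≈ 0.199

The binomial likelihood is conjugate to the Beta prior: with 2 successes and 47 failures, the posterior is Beta(11.2+2, 6.1+47) = Beta(13.2, 53.1).
Posterior mean = α/(α+β) = 13.2/66.3 = 0.199.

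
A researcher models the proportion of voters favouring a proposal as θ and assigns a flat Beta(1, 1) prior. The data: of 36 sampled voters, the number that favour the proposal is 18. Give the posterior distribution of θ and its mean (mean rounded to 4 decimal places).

Observing 18 successes and 18 failures updates Beta(1, 1) by adding the success and failure counts to the two shape parameters: α = 1+18 = 19, β = 1+18 = 19.
E[θ | data] = 19/(19+19) = 0.5000.

Posterior: Beta(19, 19); mean ≈ 0.5000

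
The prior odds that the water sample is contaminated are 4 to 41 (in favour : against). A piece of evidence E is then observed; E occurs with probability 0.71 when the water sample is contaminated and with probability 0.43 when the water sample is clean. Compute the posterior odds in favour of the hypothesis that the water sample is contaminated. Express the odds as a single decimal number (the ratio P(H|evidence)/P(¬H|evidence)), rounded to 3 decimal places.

Posterior odds ≈ 0.161

Prior odds = 4/41 = 0.097561.
Likelihood ratio for E = 0.71/0.43 = 1.6512.
Posterior odds = prior odds × LR = 0.16109.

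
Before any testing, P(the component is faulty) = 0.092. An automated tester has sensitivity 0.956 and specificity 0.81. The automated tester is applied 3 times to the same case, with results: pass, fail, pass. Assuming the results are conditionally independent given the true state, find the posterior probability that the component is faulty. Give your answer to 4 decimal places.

With H the event that the component is faulty, the joint likelihood of the observed sequence is P(data|H) = 0.044·0.956·0.044 = 0.0018508 and P(data|¬H) = 0.81·0.19·0.81 = 0.12466.
Bayes: P(H|data) = 0.092·0.0018508 / (0.092·0.0018508 + 0.908·0.12466) = 0.00017028/0.11336 = 0.0015.

Posterior P(H) ≈ 0.0015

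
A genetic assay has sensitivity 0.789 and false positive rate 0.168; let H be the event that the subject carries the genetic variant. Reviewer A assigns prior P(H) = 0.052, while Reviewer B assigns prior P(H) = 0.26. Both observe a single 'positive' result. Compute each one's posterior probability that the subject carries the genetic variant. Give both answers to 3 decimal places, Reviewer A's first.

P('+'|H) = 0.789, P('+'|¬H) = 0.168.
Reviewer A: numerator 0.789·0.052 = 0.041028; evidence = 0.041028+0.168·0.948 = 0.20029; posterior = 0.205.
Reviewer B: numerator 0.789·0.26 = 0.20514; evidence = 0.20514+0.168·0.74 = 0.32946; posterior = 0.623.

Reviewer A: 0.205; Reviewer B: 0.623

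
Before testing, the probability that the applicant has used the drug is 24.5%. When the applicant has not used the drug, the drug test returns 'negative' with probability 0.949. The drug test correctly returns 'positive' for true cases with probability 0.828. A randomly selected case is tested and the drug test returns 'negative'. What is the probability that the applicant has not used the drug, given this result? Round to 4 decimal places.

Let H be the event that the applicant has used the drug. P(H) = 0.245, so P(¬H) = 0.755. With E the 'negative' result, P(E|H) = 0.172 and P(E|¬H) = 0.949.
P(E) = 0.172·0.245 + 0.949·0.755 = 0.042140 + 0.71649 = 0.75863.
By Bayes' theorem, P(H|E) = 0.042140 / 0.75863 = 0.0555. Hence P(¬H|E) = 1 − 0.0555 = 0.9445.

P(¬H | E) ≈ 0.9445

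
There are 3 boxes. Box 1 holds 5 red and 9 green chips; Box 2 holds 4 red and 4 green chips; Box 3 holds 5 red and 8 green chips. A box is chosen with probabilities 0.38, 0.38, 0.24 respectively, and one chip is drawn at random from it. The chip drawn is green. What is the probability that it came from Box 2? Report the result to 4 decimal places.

Posterior probability ≈ 0.3265

Tabulate prior·likelihood by source: [1] prior 0.38, lik 0.6429, product 0.2443; [2] prior 0.38, lik 0.5, product 0.1900; [3] prior 0.24, lik 0.6154, product 0.1477.
Normalizing constant = 0.58198; the posterior for Box 2 is its product over the sum, 0.1900/0.58198 = 0.3265.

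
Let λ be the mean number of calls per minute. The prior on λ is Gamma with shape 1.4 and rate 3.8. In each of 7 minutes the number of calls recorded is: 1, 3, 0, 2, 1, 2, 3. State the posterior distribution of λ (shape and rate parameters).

Posterior: Gamma(shape=13.4, rate=10.8)

Total count ∑xᵢ = 12 over n = 7 minutes.
Gamma is conjugate to the Poisson likelihood: posterior is Gamma(shape = 1.4+12 = 13.4, rate = 3.8+7 = 10.8).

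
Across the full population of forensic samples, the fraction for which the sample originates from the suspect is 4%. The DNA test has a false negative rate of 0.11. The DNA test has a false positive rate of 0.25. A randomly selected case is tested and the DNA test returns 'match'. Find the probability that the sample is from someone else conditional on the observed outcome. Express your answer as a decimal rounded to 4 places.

Let H be the event that the sample originates from the suspect. P(H) = 0.04, so P(¬H) = 0.96. With E the 'match' result, P(E|H) = 0.89 and P(E|¬H) = 0.25.
P(E) = 0.89·0.04 + 0.25·0.96 = 0.035600 + 0.24000 = 0.27560.
By Bayes' theorem, P(H|E) = 0.035600 / 0.27560 = 0.1292. Hence P(¬H|E) = 1 − 0.1292 = 0.8708.

P(¬H | E) ≈ 0.8708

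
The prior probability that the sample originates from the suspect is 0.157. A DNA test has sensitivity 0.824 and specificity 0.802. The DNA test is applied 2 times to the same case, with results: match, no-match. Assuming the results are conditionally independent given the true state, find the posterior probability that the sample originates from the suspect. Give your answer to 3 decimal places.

With H the event that the sample originates from the suspect, the joint likelihood of the observed sequence is P(data|H) = 0.824·0.176 = 0.14502 and P(data|¬H) = 0.198·0.802 = 0.15880.
Bayes: P(H|data) = 0.157·0.14502 / (0.157·0.14502 + 0.843·0.15880) = 0.022769/0.15663 = 0.1454.

Posterior P(H) ≈ 0.145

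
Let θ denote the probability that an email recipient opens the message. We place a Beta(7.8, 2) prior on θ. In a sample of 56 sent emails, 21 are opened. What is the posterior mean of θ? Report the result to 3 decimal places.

The binomial likelihood is conjugate to the Beta prior: with 21 successes and 35 failures, the posterior is Beta(7.8+21, 2+35) = Beta(28.8, 37).
E[θ | data] = 28.8/(28.8+37) = 0.438.

Posterior mean ≈ 0.438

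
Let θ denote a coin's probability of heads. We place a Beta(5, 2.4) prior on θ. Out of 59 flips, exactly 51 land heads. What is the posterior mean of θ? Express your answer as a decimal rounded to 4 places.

Posterior mean ≈ 0.8434

Observing 51 successes and 8 failures updates Beta(5, 2.4) by adding the success and failure counts to the two shape parameters: α = 5+51 = 56, β = 2.4+8 = 10.4.
E[θ | data] = 56/(56+10.4) = 0.8434.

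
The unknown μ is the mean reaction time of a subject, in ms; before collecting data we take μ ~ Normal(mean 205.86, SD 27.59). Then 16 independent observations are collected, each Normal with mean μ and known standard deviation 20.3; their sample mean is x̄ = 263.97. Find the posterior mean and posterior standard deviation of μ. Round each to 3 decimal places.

Posterior mean ≈ 262.068; posterior SD ≈ 4.991

With known σ, the Normal prior is conjugate. Weight on the data is w = (n/σ²)/(n/σ² + 1/τ₀²) = 0.0388265/(0.0388265+0.00131370) = 0.96727.
Posterior mean = w·x̄ + (1−w)·μ₀ = 0.96727·263.97 + 0.032728·205.86 = 262.068. Posterior variance = 1/(0.0388265+0.00131370) = 24.9127, so SD = 4.991.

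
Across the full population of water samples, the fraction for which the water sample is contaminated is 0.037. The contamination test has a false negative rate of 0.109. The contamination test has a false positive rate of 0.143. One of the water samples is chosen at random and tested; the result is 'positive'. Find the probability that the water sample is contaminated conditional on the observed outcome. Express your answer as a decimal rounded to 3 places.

Write H for 'the water sample is contaminated'. Prior odds H:¬H = 0.037/0.963 = 0.038422. For the 'positive' outcome, the likelihood ratio is 0.891/0.143 = 6.2308.
Posterior odds = 0.038422 × 6.2308 = 0.23940, so P(H|E) = 0.23940/(1+0.23940) = 0.193.

P(H | E) ≈ 0.193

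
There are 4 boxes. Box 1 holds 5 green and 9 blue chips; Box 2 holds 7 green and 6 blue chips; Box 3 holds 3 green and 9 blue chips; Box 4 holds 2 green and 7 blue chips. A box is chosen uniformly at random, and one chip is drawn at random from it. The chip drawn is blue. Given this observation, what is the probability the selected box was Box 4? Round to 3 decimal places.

Tabulate prior·likelihood by source: [1] prior 0.25, lik 0.6429, product 0.1607; [2] prior 0.25, lik 0.4615, product 0.1154; [3] prior 0.25, lik 0.75, product 0.1875; [4] prior 0.25, lik 0.7778, product 0.1944.
Normalizing constant = 0.65804; the posterior for Box 4 is its product over the sum, 0.1944/0.65804 = 0.295.

Posterior probability ≈ 0.295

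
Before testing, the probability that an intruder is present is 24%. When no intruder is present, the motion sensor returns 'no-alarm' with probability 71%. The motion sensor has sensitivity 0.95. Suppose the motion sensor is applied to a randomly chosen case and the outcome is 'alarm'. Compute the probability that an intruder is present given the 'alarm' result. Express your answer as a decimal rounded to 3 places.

Let H be the event that an intruder is present. P(H) = 0.24, so P(¬H) = 0.76. With E the 'alarm' result, P(E|H) = 0.95 and P(E|¬H) = 0.29.
P(E) = 0.95·0.24 + 0.29·0.76 = 0.22800 + 0.22040 = 0.44840.
By Bayes' theorem, P(H|E) = 0.22800 / 0.44840 = 0.508.

P(H | E) ≈ 0.508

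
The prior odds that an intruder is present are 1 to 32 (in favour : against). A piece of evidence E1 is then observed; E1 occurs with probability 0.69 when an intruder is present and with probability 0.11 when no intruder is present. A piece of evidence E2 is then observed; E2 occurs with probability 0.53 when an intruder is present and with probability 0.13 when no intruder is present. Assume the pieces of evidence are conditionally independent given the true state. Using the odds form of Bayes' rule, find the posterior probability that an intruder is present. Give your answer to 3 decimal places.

Prior odds = 1/32 = 0.031250. In log-odds, ln(0.031250) = -3.4657.
Add log likelihood ratios: ln(6.2727) + ln(4.0769) = 3.2416.
Posterior log-odds = -0.22418, so posterior odds = exp(-0.22418) = 0.79917. Converting, P(H|E) = 0.79917/1.7992 = 0.444.

Posterior probability ≈ 0.444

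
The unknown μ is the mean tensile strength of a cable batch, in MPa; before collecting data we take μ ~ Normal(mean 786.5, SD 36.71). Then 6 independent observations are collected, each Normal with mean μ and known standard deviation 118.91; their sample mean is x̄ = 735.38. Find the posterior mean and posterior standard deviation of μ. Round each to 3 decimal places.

With known σ, the Normal prior is conjugate. Weight on the data is w = (n/σ²)/(n/σ² + 1/τ₀²) = 0.00042434/(0.00042434+0.00074205) = 0.36381.
Posterior mean = w·x̄ + (1−w)·μ₀ = 0.36381·735.38 + 0.63619·786.5 = 767.902. Posterior variance = 1/(0.00042434+0.00074205) = 857.348, so SD = 29.281.

Posterior mean ≈ 767.902; posterior SD ≈ 29.281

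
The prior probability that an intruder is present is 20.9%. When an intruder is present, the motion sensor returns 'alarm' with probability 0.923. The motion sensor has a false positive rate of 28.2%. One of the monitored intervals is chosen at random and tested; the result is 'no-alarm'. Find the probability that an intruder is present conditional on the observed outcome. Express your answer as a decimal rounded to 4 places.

P(H | E) ≈ 0.0276

Write H for 'an intruder is present'. Prior odds H:¬H = 0.209/0.791 = 0.26422. For the 'no-alarm' outcome, the likelihood ratio is 0.077/0.718 = 0.10724.
Posterior odds = 0.26422 × 0.10724 = 0.028336, so P(H|E) = 0.028336/(1+0.028336) = 0.0276.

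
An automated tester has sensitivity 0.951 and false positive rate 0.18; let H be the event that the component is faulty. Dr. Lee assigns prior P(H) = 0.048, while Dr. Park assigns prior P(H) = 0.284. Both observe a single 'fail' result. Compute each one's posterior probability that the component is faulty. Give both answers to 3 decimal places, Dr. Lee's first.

The likelihood ratio for a 'fail' result is 0.951/0.18 = 5.2833.
Dr. Lee: prior odds 0.048/0.952 = 0.050420; posterior odds 0.26639; posterior probability 0.210.
Dr. Park: prior odds 0.284/0.716 = 0.39665; posterior odds 2.0956; posterior probability 0.677.

Dr. Lee: 0.210; Dr. Park: 0.677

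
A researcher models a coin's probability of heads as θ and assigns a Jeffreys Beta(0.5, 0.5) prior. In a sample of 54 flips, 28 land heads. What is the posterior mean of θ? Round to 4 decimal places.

Observing 28 successes and 26 failures updates Beta(0.5, 0.5) by adding the success and failure counts to the two shape parameters: α = 0.5+28 = 28.5, β = 0.5+26 = 26.5.
Posterior mean = α/(α+β) = 28.5/55 = 0.5182.

Posterior mean ≈ 0.5182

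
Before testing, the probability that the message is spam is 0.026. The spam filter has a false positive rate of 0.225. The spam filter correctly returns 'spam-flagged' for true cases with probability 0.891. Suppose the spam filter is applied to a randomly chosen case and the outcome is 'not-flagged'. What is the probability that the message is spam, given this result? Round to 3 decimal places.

P(H | E) ≈ 0.004

Write H for 'the message is spam'. Prior odds H:¬H = 0.026/0.974 = 0.026694. For the 'not-flagged' outcome, the likelihood ratio is 0.109/0.775 = 0.14065.
Posterior odds = 0.026694 × 0.14065 = 0.0037544, so P(H|E) = 0.0037544/(1+0.0037544) = 0.004.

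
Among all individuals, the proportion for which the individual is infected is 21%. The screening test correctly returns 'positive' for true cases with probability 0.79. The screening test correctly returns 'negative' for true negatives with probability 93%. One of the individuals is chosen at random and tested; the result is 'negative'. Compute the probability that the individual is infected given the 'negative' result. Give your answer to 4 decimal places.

Let H be the event that the individual is infected. P(H) = 0.21, so P(¬H) = 0.79. With E the 'negative' result, P(E|H) = 0.21 and P(E|¬H) = 0.93.
P(E) = 0.21·0.21 + 0.93·0.79 = 0.044100 + 0.73470 = 0.77880.
By Bayes' theorem, P(H|E) = 0.044100 / 0.77880 = 0.0566.

P(H | E) ≈ 0.0566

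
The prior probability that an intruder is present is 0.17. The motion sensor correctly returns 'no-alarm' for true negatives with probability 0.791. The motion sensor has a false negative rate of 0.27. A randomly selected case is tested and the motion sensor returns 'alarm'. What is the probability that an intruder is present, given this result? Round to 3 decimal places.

P(H | E) ≈ 0.417

Write H for 'an intruder is present'. Prior odds H:¬H = 0.17/0.83 = 0.20482. For the 'alarm' outcome, the likelihood ratio is 0.73/0.209 = 3.4928.
Posterior odds = 0.20482 × 3.4928 = 0.71540, so P(H|E) = 0.71540/(1+0.71540) = 0.417.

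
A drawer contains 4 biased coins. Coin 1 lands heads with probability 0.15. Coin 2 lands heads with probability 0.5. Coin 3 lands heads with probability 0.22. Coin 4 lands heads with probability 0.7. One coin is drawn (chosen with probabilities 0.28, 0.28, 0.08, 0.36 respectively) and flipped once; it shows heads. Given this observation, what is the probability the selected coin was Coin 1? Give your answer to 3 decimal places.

Posterior probability ≈ 0.093

P(heads|C1) = 0.15; P(heads|C2) = 0.5; P(heads|C3) = 0.22; P(heads|C4) = 0.7.
Prior × likelihood for each source: 0.28·0.15=0.04200, 0.28·0.5=0.1400, 0.08·0.22=0.01760, 0.36·0.7=0.2520. Summing gives P(heads) = 0.45160.
P(Coin 1 | heads) = 0.04200 / 0.45160 = 0.093.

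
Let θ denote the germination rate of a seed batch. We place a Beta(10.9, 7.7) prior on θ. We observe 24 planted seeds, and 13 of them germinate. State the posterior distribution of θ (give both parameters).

Posterior: Beta(23.9, 18.7)

Observing 13 successes and 11 failures updates Beta(10.9, 7.7) by adding the success and failure counts to the two shape parameters: α = 10.9+13 = 23.9, β = 7.7+11 = 18.7.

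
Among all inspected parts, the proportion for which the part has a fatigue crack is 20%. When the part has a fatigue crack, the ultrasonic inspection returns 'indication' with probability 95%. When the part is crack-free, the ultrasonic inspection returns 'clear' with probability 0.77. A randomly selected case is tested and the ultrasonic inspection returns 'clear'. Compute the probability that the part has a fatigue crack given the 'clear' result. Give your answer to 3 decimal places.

Write H for 'the part has a fatigue crack'. Prior odds H:¬H = 0.2/0.8 = 0.25000. For the 'clear' outcome, the likelihood ratio is 0.05/0.77 = 0.064935.
Posterior odds = 0.25000 × 0.064935 = 0.016234, so P(H|E) = 0.016234/(1+0.016234) = 0.016.

P(H | E) ≈ 0.016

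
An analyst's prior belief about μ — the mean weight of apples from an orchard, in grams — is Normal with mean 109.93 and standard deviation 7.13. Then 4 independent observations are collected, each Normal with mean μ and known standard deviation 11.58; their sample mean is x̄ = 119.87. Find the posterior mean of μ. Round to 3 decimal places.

Posterior mean ≈ 115.920

With known σ, the Normal prior is conjugate. Weight on the data is w = (n/σ²)/(n/σ² + 1/τ₀²) = 0.0298293/(0.0298293+0.0196708) = 0.60261.
Posterior mean = w·x̄ + (1−w)·μ₀ = 0.60261·119.87 + 0.39739·109.93 = 115.920.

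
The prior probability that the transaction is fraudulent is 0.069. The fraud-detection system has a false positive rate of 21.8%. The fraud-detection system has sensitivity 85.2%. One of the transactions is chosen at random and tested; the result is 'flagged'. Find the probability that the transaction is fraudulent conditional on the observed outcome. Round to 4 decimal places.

Write H for 'the transaction is fraudulent'. Prior odds H:¬H = 0.069/0.931 = 0.074114. For the 'flagged' outcome, the likelihood ratio is 0.852/0.218 = 3.9083.
Posterior odds = 0.074114 × 3.9083 = 0.28966, so P(H|E) = 0.28966/(1+0.28966) = 0.2246.

P(H | E) ≈ 0.2246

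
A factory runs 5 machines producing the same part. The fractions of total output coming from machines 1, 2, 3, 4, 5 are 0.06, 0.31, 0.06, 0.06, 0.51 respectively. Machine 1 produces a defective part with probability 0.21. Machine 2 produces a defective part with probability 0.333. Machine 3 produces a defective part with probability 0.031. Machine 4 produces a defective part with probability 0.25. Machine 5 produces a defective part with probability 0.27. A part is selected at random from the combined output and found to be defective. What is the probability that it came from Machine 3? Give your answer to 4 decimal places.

P(defective|M1) = 0.21; P(defective|M2) = 0.333; P(defective|M3) = 0.031; P(defective|M4) = 0.25; P(defective|M5) = 0.27.
Prior × likelihood for each source: 0.06·0.21=0.01260, 0.31·0.333=0.1032, 0.06·0.031=0.001860, 0.06·0.25=0.01500, 0.51·0.27=0.1377. Summing gives P(defective) = 0.27039.
P(Machine 3 | defective) = 0.001860 / 0.27039 = 0.0069.

Posterior probability ≈ 0.0069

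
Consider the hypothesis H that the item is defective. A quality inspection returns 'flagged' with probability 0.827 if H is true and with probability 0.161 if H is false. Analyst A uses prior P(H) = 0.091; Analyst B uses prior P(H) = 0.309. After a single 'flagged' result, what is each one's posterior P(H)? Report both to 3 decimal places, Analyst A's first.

The likelihood ratio for a 'flagged' result is 0.827/0.161 = 5.1366.
Analyst A: prior odds 0.091/0.909 = 0.10011; posterior odds 0.51423; posterior probability 0.340.
Analyst B: prior odds 0.309/0.691 = 0.44718; posterior odds 2.2970; posterior probability 0.697.

Analyst A: 0.340; Analyst B: 0.697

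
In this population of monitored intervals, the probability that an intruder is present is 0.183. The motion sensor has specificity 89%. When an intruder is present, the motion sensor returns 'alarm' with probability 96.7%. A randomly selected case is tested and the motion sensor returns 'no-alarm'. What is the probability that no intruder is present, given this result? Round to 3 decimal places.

P(¬H | E) ≈ 0.992

Let H be the event that an intruder is present. P(H) = 0.183, so P(¬H) = 0.817. With E the 'no-alarm' result, P(E|H) = 0.033 and P(E|¬H) = 0.89.
P(E) = 0.033·0.183 + 0.89·0.817 = 0.0060390 + 0.72713 = 0.73317.
By Bayes' theorem, P(H|E) = 0.0060390 / 0.73317 = 0.008. Hence P(¬H|E) = 1 − 0.008 = 0.992.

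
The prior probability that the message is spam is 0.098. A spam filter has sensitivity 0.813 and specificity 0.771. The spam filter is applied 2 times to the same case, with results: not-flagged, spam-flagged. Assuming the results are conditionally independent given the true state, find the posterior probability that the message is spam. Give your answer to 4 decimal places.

Posterior P(H) ≈ 0.0856

Let H be the event that the message is spam; start with P(H) = 0.098. P('spam-flagged'|H) = 0.813, P('spam-flagged'|¬H) = 0.229.
Update on result 1 ('not-flagged'): P(H) ← 0.187·0.0980 / (0.187·0.0980 + 0.771·0.9020) = 0.018326/0.71377 = 0.0257.
Update on result 2 ('spam-flagged'): P(H) ← 0.813·0.0257 / (0.813·0.0257 + 0.229·0.9743) = 0.020874/0.24399 = 0.0856.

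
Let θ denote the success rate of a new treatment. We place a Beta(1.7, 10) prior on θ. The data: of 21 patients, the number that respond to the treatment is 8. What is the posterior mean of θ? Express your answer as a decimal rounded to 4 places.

Observing 8 successes and 13 failures updates Beta(1.7, 10) by adding the success and failure counts to the two shape parameters: α = 1.7+8 = 9.7, β = 10+13 = 23.
E[θ | data] = 9.7/(9.7+23) = 0.2966.

Posterior mean ≈ 0.2966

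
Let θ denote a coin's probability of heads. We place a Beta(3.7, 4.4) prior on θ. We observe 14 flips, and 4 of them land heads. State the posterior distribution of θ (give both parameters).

The binomial likelihood is conjugate to the Beta prior: with 4 successes and 10 failures, the posterior is Beta(3.7+4, 4.4+10) = Beta(7.7, 14.4).

Posterior: Beta(7.7, 14.4)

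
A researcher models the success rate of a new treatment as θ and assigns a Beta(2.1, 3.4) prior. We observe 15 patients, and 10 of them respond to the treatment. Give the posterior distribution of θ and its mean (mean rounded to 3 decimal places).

Observing 10 successes and 5 failures updates Beta(2.1, 3.4) by adding the success and failure counts to the two shape parameters: α = 2.1+10 = 12.1, β = 3.4+5 = 8.4.
E[θ | data] = 12.1/(12.1+8.4) = 0.590.

Posterior: Beta(12.1, 8.4); mean ≈ 0.590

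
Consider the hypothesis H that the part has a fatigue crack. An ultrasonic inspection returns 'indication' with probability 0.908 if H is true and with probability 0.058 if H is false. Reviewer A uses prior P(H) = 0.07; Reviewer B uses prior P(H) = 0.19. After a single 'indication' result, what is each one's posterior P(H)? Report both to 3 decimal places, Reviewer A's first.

Reviewer A: 0.541; Reviewer B: 0.786

P('+'|H) = 0.908, P('+'|¬H) = 0.058.
Reviewer A: numerator 0.908·0.07 = 0.063560; evidence = 0.063560+0.058·0.93 = 0.11750; posterior = 0.541.
Reviewer B: numerator 0.908·0.19 = 0.17252; evidence = 0.17252+0.058·0.81 = 0.21950; posterior = 0.786.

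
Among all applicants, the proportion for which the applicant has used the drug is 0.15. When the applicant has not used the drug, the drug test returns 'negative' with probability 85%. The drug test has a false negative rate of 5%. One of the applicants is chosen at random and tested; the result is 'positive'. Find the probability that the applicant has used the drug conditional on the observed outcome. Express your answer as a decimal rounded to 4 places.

P(H | E) ≈ 0.5278

Write H for 'the applicant has used the drug'. Prior odds H:¬H = 0.15/0.85 = 0.17647. For the 'positive' outcome, the likelihood ratio is 0.95/0.15 = 6.3333.
Posterior odds = 0.17647 × 6.3333 = 1.1176, so P(H|E) = 1.1176/(1+1.1176) = 0.5278.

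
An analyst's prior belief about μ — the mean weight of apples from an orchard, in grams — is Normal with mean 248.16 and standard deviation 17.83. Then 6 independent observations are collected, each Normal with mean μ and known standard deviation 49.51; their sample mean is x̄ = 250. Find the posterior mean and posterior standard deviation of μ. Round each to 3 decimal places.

Prior precision 1/τ₀² = 1/17.83² = 0.00314556; data precision n/σ² = 6/49.51² = 0.00244774.
Posterior precision = 0.00314556 + 0.00244774 = 0.00559330, giving posterior SD = 1/√0.00559330 = 13.371.
Posterior mean = (0.00314556·248.16 + 0.00244774·250) / 0.00559330 = 248.965.

Posterior mean ≈ 248.965; posterior SD ≈ 13.371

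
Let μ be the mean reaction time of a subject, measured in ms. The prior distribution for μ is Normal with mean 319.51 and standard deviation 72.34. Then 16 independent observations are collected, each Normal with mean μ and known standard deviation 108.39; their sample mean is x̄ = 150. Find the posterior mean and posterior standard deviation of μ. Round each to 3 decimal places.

Posterior mean ≈ 170.858; posterior SD ≈ 25.376

Prior precision 1/τ₀² = 1/72.34² = 0.00019109; data precision n/σ² = 16/108.39² = 0.00136189.
Posterior precision = 0.00019109 + 0.00136189 = 0.00155298, giving posterior SD = 1/√0.00155298 = 25.376.
Posterior mean = (0.00019109·319.51 + 0.00136189·150) / 0.00155298 = 170.858.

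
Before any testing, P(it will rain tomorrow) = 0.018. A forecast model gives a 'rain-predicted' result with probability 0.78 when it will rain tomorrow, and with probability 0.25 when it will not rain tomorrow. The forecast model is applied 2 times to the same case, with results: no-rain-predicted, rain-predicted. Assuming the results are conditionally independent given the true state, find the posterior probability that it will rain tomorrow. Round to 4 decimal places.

Let H be the event that it will rain tomorrow; start with P(H) = 0.018. P('rain-predicted'|H) = 0.78, P('rain-predicted'|¬H) = 0.25.
Update on result 1 ('no-rain-predicted'): P(H) ← 0.22·0.0180 / (0.22·0.0180 + 0.75·0.9820) = 0.0039600/0.74046 = 0.0053.
Update on result 2 ('rain-predicted'): P(H) ← 0.78·0.0053 / (0.78·0.0053 + 0.25·0.9947) = 0.0041715/0.25283 = 0.0165.

Posterior P(H) ≈ 0.0165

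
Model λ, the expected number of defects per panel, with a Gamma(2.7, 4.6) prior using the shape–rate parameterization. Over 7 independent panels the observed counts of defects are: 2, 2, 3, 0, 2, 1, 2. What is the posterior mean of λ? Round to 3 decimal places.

Posterior mean ≈ 1.267

Total count ∑xᵢ = 12 over n = 7 panels.
Gamma is conjugate to the Poisson likelihood: posterior is Gamma(shape = 2.7+12 = 14.7, rate = 4.6+7 = 11.6).
Posterior mean = shape/rate = 14.7/11.6 = 1.267.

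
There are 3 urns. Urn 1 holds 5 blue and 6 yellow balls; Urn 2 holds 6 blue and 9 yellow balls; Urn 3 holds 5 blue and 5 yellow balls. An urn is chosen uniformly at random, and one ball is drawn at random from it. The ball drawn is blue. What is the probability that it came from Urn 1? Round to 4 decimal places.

P(blue|Urn 1) = 0.4545; P(blue|Urn 2) = 0.4; P(blue|Urn 3) = 0.5.
Prior × likelihood for each source: 0.333333·0.4545=0.1515, 0.333333·0.4=0.1333, 0.333333·0.5=0.1667. Summing gives P(blue) = 0.45152.
P(Urn 1 | blue) = 0.1515 / 0.45152 = 0.3356.

Posterior probability ≈ 0.3356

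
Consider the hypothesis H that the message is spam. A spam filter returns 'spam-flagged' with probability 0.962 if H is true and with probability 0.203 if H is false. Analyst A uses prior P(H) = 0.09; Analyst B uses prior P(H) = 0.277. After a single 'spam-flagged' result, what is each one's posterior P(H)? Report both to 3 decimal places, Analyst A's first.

The likelihood ratio for a 'spam-flagged' result is 0.962/0.203 = 4.7389.
Analyst A: prior odds 0.09/0.91 = 0.098901; posterior odds 0.46868; posterior probability 0.319.
Analyst B: prior odds 0.277/0.723 = 0.38313; posterior odds 1.8156; posterior probability 0.645.

Analyst A: 0.319; Analyst B: 0.645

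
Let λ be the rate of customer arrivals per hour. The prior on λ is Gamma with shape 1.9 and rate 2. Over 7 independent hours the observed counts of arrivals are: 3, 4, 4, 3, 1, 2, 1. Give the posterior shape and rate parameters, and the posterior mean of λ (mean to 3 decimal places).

The Poisson likelihood adds the total count to the shape and the number of exposure periods to the rate. Here ∑xᵢ = 18 and n = 7, so shape 1.9→19.9 and rate 2→9.
E[λ | data] = 19.9/9 = 2.211.

Posterior: Gamma(shape=19.9, rate=9); mean ≈ 2.211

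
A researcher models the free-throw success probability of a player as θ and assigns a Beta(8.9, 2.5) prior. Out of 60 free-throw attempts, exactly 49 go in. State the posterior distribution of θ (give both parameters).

Posterior: Beta(57.9, 13.5)

Observing 49 successes and 11 failures updates Beta(8.9, 2.5) by adding the success and failure counts to the two shape parameters: α = 8.9+49 = 57.9, β = 2.5+11 = 13.5.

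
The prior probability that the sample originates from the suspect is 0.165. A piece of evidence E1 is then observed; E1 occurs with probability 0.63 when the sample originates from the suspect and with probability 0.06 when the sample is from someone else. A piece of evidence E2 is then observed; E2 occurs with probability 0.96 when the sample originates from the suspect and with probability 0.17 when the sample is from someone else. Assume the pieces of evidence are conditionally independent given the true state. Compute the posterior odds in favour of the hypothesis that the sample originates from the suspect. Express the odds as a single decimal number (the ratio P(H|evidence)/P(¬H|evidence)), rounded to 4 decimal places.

Posterior odds ≈ 11.7168

Prior odds = 0.165/(1−0.165) = 0.19760.
Likelihood ratio for E1 = 0.63/0.06 = 10.500.
Likelihood ratio for E2 = 0.96/0.17 = 5.6471.
Posterior odds = prior odds × LR₁ × LR₂ = 11.717.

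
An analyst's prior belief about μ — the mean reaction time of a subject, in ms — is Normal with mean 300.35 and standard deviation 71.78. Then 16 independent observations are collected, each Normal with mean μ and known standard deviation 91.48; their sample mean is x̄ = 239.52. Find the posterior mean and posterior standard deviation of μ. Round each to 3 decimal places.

Prior precision 1/τ₀² = 1/71.78² = 0.00019409; data precision n/σ² = 16/91.48² = 0.00191191.
Posterior precision = 0.00019409 + 0.00191191 = 0.00210600, giving posterior SD = 1/√0.00210600 = 21.791.
Posterior mean = (0.00019409·300.35 + 0.00191191·239.52) / 0.00210600 = 245.126.

Posterior mean ≈ 245.126; posterior SD ≈ 21.791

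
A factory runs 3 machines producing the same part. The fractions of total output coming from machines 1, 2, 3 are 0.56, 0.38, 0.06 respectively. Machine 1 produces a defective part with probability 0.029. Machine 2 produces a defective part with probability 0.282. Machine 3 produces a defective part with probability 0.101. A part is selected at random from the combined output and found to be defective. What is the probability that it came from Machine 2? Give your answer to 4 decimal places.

P(defective|M1) = 0.029; P(defective|M2) = 0.282; P(defective|M3) = 0.101.
Prior × likelihood for each source: 0.56·0.029=0.01624, 0.38·0.282=0.1072, 0.06·0.101=0.006060. Summing gives P(defective) = 0.12946.
P(Machine 2 | defective) = 0.1072 / 0.12946 = 0.8277.

Posterior probability ≈ 0.8277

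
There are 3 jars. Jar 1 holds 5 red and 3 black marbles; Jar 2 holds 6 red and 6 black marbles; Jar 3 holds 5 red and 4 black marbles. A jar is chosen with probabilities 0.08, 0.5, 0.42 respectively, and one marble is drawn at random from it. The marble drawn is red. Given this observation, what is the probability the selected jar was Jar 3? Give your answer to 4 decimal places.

P(red|Jar 1) = 0.625; P(red|Jar 2) = 0.5; P(red|Jar 3) = 0.5556.
Prior × likelihood for each source: 0.08·0.625=0.05000, 0.5·0.5=0.2500, 0.42·0.5556=0.2333. Summing gives P(red) = 0.53333.
P(Jar 3 | red) = 0.2333 / 0.53333 = 0.4375.

Posterior probability ≈ 0.4375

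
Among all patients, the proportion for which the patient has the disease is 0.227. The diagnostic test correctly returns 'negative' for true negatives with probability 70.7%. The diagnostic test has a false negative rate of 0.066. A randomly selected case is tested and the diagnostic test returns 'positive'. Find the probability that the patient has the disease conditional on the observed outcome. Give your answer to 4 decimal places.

P(H | E) ≈ 0.4835

Write H for 'the patient has the disease'. Prior odds H:¬H = 0.227/0.773 = 0.29366. For the 'positive' outcome, the likelihood ratio is 0.934/0.293 = 3.1877.
Posterior odds = 0.29366 × 3.1877 = 0.93611, so P(H|E) = 0.93611/(1+0.93611) = 0.4835.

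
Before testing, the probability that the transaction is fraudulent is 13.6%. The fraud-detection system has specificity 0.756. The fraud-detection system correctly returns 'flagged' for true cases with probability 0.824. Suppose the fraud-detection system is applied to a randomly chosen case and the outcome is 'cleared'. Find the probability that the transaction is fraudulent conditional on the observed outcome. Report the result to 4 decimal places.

P(H | E) ≈ 0.0353

Let H be the event that the transaction is fraudulent. P(H) = 0.136, so P(¬H) = 0.864. With E the 'cleared' result, P(E|H) = 0.176 and P(E|¬H) = 0.756.
P(E) = 0.176·0.136 + 0.756·0.864 = 0.023936 + 0.65318 = 0.67712.
By Bayes' theorem, P(H|E) = 0.023936 / 0.67712 = 0.0353.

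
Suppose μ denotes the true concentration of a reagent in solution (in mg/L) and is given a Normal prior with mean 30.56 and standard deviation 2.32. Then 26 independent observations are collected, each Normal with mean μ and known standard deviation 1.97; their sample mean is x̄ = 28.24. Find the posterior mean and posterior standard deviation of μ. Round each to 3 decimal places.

Posterior mean ≈ 28.303; posterior SD ≈ 0.381

Prior precision 1/τ₀² = 1/2.32² = 0.185791; data precision n/σ² = 26/1.97² = 6.69948.
Posterior precision = 0.185791 + 6.69948 = 6.88527, giving posterior SD = 1/√6.88527 = 0.381.
Posterior mean = (0.185791·30.56 + 6.69948·28.24) / 6.88527 = 28.303.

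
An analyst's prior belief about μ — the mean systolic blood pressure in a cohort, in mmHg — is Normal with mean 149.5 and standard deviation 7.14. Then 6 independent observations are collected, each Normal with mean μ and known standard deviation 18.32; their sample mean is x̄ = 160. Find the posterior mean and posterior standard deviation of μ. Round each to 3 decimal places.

Prior precision 1/τ₀² = 1/7.14² = 0.0196157; data precision n/σ² = 6/18.32² = 0.0178772.
Posterior precision = 0.0196157 + 0.0178772 = 0.0374929, giving posterior SD = 1/√0.0374929 = 5.164.
Posterior mean = (0.0196157·149.5 + 0.0178772·160) / 0.0374929 = 154.507.

Posterior mean ≈ 154.507; posterior SD ≈ 5.164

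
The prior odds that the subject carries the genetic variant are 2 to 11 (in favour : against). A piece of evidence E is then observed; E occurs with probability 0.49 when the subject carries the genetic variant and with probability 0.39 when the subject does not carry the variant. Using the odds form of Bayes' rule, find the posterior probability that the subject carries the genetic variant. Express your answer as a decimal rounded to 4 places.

Prior odds = 2/11 = 0.18182.
Likelihood ratio for E = 0.49/0.39 = 1.2564.
Posterior odds = prior odds × LR = 0.22844.
Posterior probability = odds/(1+odds) = 0.22844/1.2284 = 0.1860.

Posterior probability ≈ 0.1860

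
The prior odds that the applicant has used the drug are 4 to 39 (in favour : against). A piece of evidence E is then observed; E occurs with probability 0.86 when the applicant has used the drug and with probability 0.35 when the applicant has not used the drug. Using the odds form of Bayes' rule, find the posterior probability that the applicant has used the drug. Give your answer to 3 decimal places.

Posterior probability ≈ 0.201

Prior odds = 4/39 = 0.10256. In log-odds, ln(0.10256) = -2.2773.
Add log likelihood ratio: ln(2.4571) = 0.89900.
Posterior log-odds = -1.3783, so posterior odds = exp(-1.3783) = 0.25201. Converting, P(H|E) = 0.25201/1.2520 = 0.201.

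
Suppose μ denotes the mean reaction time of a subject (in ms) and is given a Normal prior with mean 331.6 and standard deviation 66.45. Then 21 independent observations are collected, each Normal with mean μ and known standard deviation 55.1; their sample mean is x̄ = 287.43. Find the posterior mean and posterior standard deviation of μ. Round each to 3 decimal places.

Posterior mean ≈ 288.830; posterior SD ≈ 11.832

With known σ, the Normal prior is conjugate. Weight on the data is w = (n/σ²)/(n/σ² + 1/τ₀²) = 0.00691697/(0.00691697+0.00022647) = 0.96830.
Posterior mean = w·x̄ + (1−w)·μ₀ = 0.96830·287.43 + 0.031703·331.6 = 288.830. Posterior variance = 1/(0.00691697+0.00022647) = 139.989, so SD = 11.832.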